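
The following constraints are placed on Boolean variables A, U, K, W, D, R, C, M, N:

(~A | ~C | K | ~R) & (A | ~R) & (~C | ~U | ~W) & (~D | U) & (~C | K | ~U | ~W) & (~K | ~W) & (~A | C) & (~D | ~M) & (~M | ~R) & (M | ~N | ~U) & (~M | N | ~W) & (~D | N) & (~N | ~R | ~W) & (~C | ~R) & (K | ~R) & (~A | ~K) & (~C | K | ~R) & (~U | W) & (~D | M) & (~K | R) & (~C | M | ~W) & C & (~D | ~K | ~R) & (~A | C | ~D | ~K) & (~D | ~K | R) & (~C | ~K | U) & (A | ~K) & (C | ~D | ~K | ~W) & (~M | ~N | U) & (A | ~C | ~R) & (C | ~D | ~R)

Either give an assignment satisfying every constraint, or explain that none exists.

A=F, U=F, K=F, W=F, D=F, R=F, C=T, M=F, N=T

Unit clause (C) forces C = True.
In (~C | ~R) only ~R is left, so R = False.
In (~K | R) only ~K is left, so K = False.
Set A = False.
Try U = True:
  (~C | ~U | ~W) forces W = False.
  clause (~U | W) is falsified — backtrack.
So U = False.
  then (~D | U) forces D = False.
Set W = False.
Set M = False.
Set N = True.
All clauses satisfied.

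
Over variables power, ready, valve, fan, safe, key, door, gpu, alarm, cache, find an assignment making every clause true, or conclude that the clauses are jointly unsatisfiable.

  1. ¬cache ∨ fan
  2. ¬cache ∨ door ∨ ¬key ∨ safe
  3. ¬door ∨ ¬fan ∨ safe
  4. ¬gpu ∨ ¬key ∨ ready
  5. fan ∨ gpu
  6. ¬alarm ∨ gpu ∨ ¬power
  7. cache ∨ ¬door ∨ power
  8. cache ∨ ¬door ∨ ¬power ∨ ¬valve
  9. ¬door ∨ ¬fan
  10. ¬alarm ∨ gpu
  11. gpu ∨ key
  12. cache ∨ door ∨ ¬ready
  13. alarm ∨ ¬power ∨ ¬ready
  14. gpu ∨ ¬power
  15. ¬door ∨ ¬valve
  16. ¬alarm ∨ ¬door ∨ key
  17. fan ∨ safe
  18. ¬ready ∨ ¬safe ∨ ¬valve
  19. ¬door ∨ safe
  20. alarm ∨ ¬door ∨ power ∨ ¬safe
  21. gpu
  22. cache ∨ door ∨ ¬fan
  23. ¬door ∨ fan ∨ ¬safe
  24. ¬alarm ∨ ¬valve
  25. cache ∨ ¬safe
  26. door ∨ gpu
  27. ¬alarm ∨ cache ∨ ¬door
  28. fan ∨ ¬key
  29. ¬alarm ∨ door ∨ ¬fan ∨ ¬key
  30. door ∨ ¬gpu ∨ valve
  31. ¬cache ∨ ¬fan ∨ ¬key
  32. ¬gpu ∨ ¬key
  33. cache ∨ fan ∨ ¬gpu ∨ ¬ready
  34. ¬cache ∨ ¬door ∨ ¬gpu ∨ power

power: True; ready: False; valve: True; fan: True; safe: True; key: False; door: False; gpu: True; alarm: False; cache: True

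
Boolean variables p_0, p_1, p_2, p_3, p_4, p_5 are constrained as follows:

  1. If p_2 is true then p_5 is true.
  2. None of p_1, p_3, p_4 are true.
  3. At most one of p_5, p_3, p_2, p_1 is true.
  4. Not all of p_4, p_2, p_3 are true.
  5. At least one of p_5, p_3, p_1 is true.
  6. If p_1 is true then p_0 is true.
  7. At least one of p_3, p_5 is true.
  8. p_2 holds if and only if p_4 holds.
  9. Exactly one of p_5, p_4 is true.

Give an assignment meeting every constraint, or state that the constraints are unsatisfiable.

p_0 = True; p_1 = False; p_2 = False; p_3 = False; p_4 = False; p_5 = True

  (1) p_2=F ⇒ p_5: vacuous ✓
  (2) {p_1, p_3, p_4}: 0 true — none ✓
  (3) {p_5, p_3, p_2, p_1}: 1 true — at most one ✓
  (4) {p_4, p_2, p_3}: 0/3 true — not all ✓
  (5) {p_5, p_3, p_1}: 1 true — at least one ✓
  (6) p_1=F ⇒ p_0: vacuous ✓
  (7) {p_3, p_5}: 1 true — at least one ✓
  (8) p_2=F, p_4=F — same ✓
  (9) {p_5, p_4}: 1 true — exactly one ✓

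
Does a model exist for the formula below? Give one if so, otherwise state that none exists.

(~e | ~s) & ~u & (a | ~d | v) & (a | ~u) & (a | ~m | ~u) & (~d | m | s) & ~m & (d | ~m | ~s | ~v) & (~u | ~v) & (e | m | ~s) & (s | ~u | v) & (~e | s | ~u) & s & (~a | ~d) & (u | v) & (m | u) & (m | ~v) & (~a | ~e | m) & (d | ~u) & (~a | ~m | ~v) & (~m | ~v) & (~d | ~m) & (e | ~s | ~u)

Case u = True:
  Clause (~u) is falsified — contradiction.
Case u = False:
  (~m) forces m = False.
  Clause (m | u) is falsified — contradiction.
Both cases fail, so the formula is unsatisfiable.

Unsatisfiable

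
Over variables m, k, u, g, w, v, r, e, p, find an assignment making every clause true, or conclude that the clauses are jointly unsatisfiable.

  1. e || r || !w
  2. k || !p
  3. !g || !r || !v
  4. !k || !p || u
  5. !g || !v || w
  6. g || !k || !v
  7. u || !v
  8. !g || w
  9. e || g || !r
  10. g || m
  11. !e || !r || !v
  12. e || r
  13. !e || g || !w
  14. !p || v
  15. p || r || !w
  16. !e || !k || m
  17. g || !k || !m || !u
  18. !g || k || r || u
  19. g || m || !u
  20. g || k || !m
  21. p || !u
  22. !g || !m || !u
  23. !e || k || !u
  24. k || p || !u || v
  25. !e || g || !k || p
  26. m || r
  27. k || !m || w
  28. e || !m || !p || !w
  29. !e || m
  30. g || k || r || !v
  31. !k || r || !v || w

Set m = True.
Set k = False.
  then (k || !p) forces p = False.
  then (g || k || !m) forces g = True.
  then (p || !u) forces u = False.
  then (k || !m || w) forces w = True.
  then (u || !v) forces v = False.
  then (p || r || !w) forces r = True.
Set e = False.
All clauses satisfied.

m: True; k: False; u: False; g: True; w: True; v: False; r: True; e: False; p: False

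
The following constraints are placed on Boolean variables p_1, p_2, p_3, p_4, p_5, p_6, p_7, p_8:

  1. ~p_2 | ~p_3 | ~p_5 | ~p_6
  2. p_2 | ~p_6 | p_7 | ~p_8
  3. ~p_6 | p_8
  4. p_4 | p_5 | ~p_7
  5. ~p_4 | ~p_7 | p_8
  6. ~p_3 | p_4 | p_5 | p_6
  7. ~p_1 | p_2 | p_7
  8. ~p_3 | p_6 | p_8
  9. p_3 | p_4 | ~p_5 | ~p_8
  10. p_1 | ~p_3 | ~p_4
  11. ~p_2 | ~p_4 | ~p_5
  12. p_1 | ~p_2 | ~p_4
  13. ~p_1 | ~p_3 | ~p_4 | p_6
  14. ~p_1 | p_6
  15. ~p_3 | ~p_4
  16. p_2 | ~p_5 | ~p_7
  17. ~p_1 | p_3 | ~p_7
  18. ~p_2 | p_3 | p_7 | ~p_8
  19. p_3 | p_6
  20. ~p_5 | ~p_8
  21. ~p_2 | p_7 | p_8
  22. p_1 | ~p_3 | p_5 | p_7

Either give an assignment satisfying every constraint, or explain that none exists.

Set p_1 = False.
Set p_2 = False.
Set p_3 = False.
  then (p_3 | p_6) forces p_6 = True.
  then (~p_6 | p_8) forces p_8 = True.
  then (~p_5 | ~p_8) forces p_5 = False.
  then (p_2 | ~p_6 | p_7 | ~p_8) forces p_7 = True.
  then (p_4 | p_5 | ~p_7) forces p_4 = True.
All clauses satisfied.

p_1: False; p_2: False; p_3: False; p_4: True; p_5: False; p_6: True; p_7: True; p_8: True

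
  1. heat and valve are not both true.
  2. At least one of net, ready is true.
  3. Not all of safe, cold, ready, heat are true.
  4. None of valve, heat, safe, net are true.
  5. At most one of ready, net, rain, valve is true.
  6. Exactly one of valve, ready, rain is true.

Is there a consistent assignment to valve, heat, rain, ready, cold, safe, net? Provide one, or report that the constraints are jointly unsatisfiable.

valve=F, heat=F, rain=F, ready=T, cold=F, safe=F, net=F

  (1) heat=F, valve=F — not both ✓
  (2) {net, ready}: 1 true — at least one ✓
  (3) {safe, cold, ready, heat}: 1/4 true — not all ✓
  (4) {valve, heat, safe, net}: 0 true — none ✓
  (5) {ready, net, rain, valve}: 1 true — at most one ✓
  (6) {valve, ready, rain}: 1 true — exactly one ✓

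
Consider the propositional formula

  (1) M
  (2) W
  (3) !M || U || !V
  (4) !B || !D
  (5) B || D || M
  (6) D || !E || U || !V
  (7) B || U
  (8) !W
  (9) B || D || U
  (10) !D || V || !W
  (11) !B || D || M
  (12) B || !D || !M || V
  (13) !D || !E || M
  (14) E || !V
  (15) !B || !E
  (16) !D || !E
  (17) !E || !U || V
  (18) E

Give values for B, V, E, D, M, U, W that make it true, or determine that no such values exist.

Case W = True:
  Clause (!W) is falsified — contradiction.
Case W = False:
  Clause (W) is falsified — contradiction.
Both cases fail, so the formula is unsatisfiable.

UNSATISFIABLE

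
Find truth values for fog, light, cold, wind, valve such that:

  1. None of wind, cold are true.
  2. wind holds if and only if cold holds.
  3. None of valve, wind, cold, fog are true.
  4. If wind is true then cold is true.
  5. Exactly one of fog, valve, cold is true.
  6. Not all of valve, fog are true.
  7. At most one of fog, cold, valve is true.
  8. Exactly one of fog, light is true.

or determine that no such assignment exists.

Unsatisfiable

Case valve = True:
  Constraint (3) is violated (valve=T) — contradiction.
Case valve = False:
  (1) forces wind = False.
  (1) forces cold = False.
  (3) forces fog = False.
  Constraint (5) is violated (fog=F, valve=F, cold=F) — contradiction.
Both cases fail — unsatisfiable.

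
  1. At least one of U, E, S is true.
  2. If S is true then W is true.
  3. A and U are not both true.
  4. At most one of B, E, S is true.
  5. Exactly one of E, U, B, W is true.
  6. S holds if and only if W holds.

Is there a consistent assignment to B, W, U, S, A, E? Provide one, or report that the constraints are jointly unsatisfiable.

B = False, W = True, U = False, S = True, A = True, E = False

  (1) {U, E, S}: 1 true — at least one ✓
  (2) S=T ⇒ W: T ✓
  (3) A=T, U=F — not both ✓
  (4) {B, E, S}: 1 true — at most one ✓
  (5) {E, U, B, W}: 1 true — exactly one ✓
  (6) S=T, W=T — same ✓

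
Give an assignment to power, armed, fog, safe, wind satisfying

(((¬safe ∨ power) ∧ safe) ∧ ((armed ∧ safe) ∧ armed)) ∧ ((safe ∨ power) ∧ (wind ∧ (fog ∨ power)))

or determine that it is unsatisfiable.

power = True, armed = True, fog = False, safe = True, wind = True

  ((¬safe ∨ power) ∧ safe) ∧ ((armed ∧ safe) ∧ armed) = True
    (¬safe ∨ power) ∧ safe = True
      ¬safe ∨ power = True
        ¬safe = False
    (armed ∧ safe) ∧ armed = True
      armed ∧ safe = True
  (safe ∨ power) ∧ (wind ∧ (fog ∨ power)) = True
    safe ∨ power = True
    wind ∧ (fog ∨ power) = True
      fog ∨ power = True
Both conjuncts True, so the formula holds.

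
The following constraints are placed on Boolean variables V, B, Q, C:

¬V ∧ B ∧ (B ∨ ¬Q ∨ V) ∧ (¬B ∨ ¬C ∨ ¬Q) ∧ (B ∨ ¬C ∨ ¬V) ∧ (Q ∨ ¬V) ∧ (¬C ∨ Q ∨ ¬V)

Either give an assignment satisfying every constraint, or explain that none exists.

Unit clause (¬V) forces V = False.
Unit clause (B) forces B = True.
Set Q = False.
Set C = False.
All clauses satisfied.

V = False, B = True, Q = False, C = False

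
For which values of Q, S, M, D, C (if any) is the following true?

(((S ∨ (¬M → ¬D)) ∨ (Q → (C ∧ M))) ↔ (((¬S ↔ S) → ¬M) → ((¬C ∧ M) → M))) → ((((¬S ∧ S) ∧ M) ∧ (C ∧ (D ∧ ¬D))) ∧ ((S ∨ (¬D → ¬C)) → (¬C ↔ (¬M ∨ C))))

Q = True, S = False, M = False, D = True, C = True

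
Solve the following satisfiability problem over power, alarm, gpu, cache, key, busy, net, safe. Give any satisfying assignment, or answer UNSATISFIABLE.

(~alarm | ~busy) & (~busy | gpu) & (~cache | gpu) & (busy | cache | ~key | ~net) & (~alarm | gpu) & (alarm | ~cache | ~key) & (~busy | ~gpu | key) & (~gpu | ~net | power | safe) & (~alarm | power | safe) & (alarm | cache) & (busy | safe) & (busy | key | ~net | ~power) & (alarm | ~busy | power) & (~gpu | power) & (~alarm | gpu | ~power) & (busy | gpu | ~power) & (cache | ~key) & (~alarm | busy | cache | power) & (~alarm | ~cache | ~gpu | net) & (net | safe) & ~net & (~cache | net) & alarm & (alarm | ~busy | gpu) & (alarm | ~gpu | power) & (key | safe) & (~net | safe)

power = True, alarm = True, gpu = True, cache = False, key = False, busy = False, net = False, safe = True

Unit clause (~net) forces net = False.
In (~cache | net) only ~cache is left, so cache = False.
Unit clause (alarm) forces alarm = True.
In (~alarm | ~busy) only ~busy is left, so busy = False.
In (~alarm | gpu) only gpu is left, so gpu = True.
In (busy | safe) only safe is left, so safe = True.
In (~gpu | power) only power is left, so power = True.
In (cache | ~key) only ~key is left, so key = False.
All clauses satisfied.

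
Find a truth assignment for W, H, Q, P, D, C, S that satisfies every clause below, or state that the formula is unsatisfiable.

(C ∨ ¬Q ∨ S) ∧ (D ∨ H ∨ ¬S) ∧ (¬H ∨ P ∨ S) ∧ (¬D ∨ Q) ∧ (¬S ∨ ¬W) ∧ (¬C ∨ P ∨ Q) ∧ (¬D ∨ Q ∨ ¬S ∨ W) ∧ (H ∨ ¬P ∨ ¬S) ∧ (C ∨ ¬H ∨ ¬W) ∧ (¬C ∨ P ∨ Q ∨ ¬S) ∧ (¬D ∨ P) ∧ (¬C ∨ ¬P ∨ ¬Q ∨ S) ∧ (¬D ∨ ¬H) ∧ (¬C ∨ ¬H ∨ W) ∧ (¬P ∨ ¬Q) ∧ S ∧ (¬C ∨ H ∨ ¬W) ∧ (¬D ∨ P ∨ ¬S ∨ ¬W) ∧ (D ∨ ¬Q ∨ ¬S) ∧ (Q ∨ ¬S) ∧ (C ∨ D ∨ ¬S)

Case S = True:
  (¬S ∨ ¬W) forces W = False.
  (Q ∨ ¬S) forces Q = True.
  (¬P ∨ ¬Q) forces P = False.
  (¬D ∨ P) forces D = False.
  Clause (D ∨ ¬Q ∨ ¬S) is falsified — contradiction.
Case S = False:
  Clause (S) is falsified — contradiction.
Both cases fail, so the formula is unsatisfiable.

The formula is unsatisfiable.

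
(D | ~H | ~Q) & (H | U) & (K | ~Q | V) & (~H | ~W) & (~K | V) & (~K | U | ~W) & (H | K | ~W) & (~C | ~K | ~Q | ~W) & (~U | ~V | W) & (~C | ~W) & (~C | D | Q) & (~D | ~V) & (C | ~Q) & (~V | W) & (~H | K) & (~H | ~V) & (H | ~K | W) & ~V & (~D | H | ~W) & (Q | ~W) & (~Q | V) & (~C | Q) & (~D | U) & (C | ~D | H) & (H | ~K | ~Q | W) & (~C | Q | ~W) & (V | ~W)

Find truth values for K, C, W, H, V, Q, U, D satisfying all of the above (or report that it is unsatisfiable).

Unit clause (~V) forces V = False.
In (~Q | V) only ~Q is left, so Q = False.
In (~C | Q) only ~C is left, so C = False.
In (V | ~W) only ~W is left, so W = False.
In (~K | V) only ~K is left, so K = False.
In (~H | K) only ~H is left, so H = False.
In (C | ~D | H) only ~D is left, so D = False.
In (H | U) only U is left, so U = True.
All clauses satisfied.

K = False, C = False, W = False, H = False, V = False, Q = False, U = True, D = False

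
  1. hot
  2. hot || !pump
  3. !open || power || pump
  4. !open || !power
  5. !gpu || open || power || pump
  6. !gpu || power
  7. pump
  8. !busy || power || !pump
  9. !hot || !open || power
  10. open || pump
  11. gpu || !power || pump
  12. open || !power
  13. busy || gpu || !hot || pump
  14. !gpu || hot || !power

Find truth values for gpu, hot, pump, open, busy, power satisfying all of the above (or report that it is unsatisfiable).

gpu = False, hot = True, pump = True, open = False, busy = False, power = False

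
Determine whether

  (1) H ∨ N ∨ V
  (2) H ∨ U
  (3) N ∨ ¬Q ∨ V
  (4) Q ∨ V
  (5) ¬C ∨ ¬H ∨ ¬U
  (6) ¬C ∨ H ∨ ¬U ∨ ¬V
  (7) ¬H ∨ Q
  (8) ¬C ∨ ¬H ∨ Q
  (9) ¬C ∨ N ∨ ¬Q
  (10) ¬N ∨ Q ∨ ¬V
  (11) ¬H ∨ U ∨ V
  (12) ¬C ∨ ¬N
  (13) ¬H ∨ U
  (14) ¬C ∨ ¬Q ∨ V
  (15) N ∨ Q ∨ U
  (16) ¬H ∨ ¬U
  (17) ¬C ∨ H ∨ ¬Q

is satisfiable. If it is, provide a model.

C = False, Q = True, U = True, H = False, V = True, N = False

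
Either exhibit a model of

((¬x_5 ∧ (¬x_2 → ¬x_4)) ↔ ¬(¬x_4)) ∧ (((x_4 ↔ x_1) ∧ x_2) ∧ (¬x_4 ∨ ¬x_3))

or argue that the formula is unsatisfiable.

x_1=F, x_2=T, x_3=F, x_4=F, x_5=T

  (¬x_5 ∧ (¬x_2 → ¬x_4)) ↔ ¬(¬x_4) = True
    ¬x_5 ∧ (¬x_2 → ¬x_4) = False
      ¬x_5 = False
      ¬x_2 → ¬x_4 = True
        ¬x_2 = False
        ¬x_4 = True
    ¬(¬x_4) = False
      ¬x_4 = True
  ((x_4 ↔ x_1) ∧ x_2) ∧ (¬x_4 ∨ ¬x_3) = True
    (x_4 ↔ x_1) ∧ x_2 = True
      x_4 ↔ x_1 = True
    ¬x_4 ∨ ¬x_3 = True
      ¬x_4 = True
      ¬x_3 = True
Both conjuncts True, so the formula holds.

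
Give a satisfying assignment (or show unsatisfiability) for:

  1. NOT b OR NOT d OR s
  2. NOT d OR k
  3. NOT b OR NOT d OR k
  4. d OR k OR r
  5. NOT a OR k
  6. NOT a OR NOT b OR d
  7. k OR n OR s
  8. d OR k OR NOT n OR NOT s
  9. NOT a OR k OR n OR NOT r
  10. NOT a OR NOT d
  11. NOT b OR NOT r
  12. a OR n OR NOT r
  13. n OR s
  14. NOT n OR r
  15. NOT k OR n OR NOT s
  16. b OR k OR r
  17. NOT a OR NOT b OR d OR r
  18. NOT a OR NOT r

Set d = False.
Try n = False:
  (n OR s) forces s = True.
  (NOT k OR n OR NOT s) forces k = False.
  (d OR k OR r) forces r = True.
  (NOT a OR k) forces a = False.
  clause (a OR n OR NOT r) is falsified — backtrack.
So n = True.
  then (NOT n OR r) forces r = True.
  then (NOT a OR NOT r) forces a = False.
  then (NOT b OR NOT r) forces b = False.
Set k = True.
Set s = False.
All clauses satisfied.

d: False, n: True, b: False, r: True, k: True, s: False, a: False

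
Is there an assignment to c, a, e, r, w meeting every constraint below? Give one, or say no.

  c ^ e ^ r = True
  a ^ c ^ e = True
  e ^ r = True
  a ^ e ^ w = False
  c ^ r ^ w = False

c = False, a = True, e = False, r = True, w = True

c ^ e ^ r = F ^ F ^ T = True ✓
a ^ c ^ e = T ^ F ^ F = True ✓
e ^ r = F ^ T = True ✓
a ^ e ^ w = T ^ F ^ T = False ✓
c ^ r ^ w = F ^ T ^ T = False ✓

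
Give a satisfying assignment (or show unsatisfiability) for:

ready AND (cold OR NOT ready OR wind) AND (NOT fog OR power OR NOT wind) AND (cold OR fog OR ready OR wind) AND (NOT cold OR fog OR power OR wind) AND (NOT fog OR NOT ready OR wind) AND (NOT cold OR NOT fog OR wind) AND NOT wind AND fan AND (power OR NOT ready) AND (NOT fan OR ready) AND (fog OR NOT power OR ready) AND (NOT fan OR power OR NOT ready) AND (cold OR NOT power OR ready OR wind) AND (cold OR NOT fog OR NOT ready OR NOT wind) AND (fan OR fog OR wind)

Unit clause (ready) forces ready = True.
Unit clause (NOT wind) forces wind = False.
Unit clause (fan) forces fan = True.
In (power OR NOT ready) only power is left, so power = True.
In (cold OR NOT ready OR wind) only cold is left, so cold = True.
In (NOT fog OR NOT ready OR wind) only NOT fog is left, so fog = False.
All clauses satisfied.

fog=F, cold=T, wind=F, ready=T, fan=T, power=T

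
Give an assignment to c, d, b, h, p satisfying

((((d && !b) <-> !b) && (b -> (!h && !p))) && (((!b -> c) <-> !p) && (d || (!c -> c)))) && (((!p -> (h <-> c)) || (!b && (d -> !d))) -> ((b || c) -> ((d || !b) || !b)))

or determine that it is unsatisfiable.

c=F, d=T, b=T, h=F, p=F

  (((d && !b) <-> !b) && (b -> (!h && !p))) && (((!b -> c) <-> !p) && (d || (!c -> c))) = True
    ((d && !b) <-> !b) && (b -> (!h && !p)) = True
      (d && !b) <-> !b = True
        d && !b = False
          !b = False
        !b = False
      b -> (!h && !p) = True
        !h && !p = True
          !h = True
          !p = True
    ((!b -> c) <-> !p) && (d || (!c -> c)) = True
      (!b -> c) <-> !p = True
        !b -> c = True
          !b = False
        !p = True
      d || (!c -> c) = True
        !c -> c = False
          !c = True
  ((!p -> (h <-> c)) || (!b && (d -> !d))) -> ((b || c) -> ((d || !b) || !b)) = True
    (!p -> (h <-> c)) || (!b && (d -> !d)) = True
      !p -> (h <-> c) = True
        !p = True
        h <-> c = True
      !b && (d -> !d) = False
        !b = False
        d -> !d = False
          !d = False
    (b || c) -> ((d || !b) || !b) = True
      b || c = True
      (d || !b) || !b = True
        d || !b = True
          !b = False
        !b = False
Both conjuncts True, so the formula holds.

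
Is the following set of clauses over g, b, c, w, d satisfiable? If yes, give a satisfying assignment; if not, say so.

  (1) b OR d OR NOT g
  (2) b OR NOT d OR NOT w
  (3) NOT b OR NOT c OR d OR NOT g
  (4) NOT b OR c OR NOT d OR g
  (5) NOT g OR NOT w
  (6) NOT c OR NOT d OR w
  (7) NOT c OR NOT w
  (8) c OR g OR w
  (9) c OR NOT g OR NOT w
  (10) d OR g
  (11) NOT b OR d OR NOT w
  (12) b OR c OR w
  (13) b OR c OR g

Set g = True.
  then (NOT g OR NOT w) forces w = False.
Try b = False:
  (b OR d OR NOT g) forces d = True.
  (NOT c OR NOT d OR w) forces c = False.
  clause (b OR c OR w) is falsified — backtrack.
So b = True.
Set c = False.
Set d = True.
All clauses satisfied.

g = True; b = True; c = False; w = False; d = True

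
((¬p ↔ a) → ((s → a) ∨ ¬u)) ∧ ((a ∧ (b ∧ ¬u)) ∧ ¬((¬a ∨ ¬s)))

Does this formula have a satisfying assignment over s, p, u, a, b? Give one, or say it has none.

s = True, p = True, u = False, a = True, b = True

  (¬p ↔ a) → ((s → a) ∨ ¬u) = True
    ¬p ↔ a = False
      ¬p = False
    (s → a) ∨ ¬u = True
      s → a = True
      ¬u = True
  (a ∧ (b ∧ ¬u)) ∧ ¬((¬a ∨ ¬s)) = True
    a ∧ (b ∧ ¬u) = True
      b ∧ ¬u = True
        ¬u = True
    ¬((¬a ∨ ¬s)) = True
      ¬a ∨ ¬s = False
        ¬a = False
        ¬s = False
Both conjuncts True, so the formula holds.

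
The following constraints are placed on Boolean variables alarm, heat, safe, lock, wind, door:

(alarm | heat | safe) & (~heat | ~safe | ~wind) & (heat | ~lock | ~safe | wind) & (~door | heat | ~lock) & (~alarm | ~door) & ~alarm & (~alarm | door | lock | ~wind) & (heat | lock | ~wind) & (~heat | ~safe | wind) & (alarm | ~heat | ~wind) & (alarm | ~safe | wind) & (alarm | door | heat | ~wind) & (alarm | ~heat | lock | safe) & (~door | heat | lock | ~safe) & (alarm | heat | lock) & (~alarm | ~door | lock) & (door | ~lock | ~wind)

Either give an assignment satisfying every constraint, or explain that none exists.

alarm: False, heat: True, safe: False, lock: True, wind: False, door: False

Unit clause (~alarm) forces alarm = False.
Try heat = False:
  (alarm | heat | safe) forces safe = True.
  (alarm | ~safe | wind) forces wind = True.
  (heat | lock | ~wind) forces lock = True.
  (~door | heat | ~lock) forces door = False.
  clause (alarm | door | heat | ~wind) is falsified — backtrack.
So heat = True.
  then (alarm | ~heat | ~wind) forces wind = False.
  then (alarm | ~safe | wind) forces safe = False.
  then (alarm | ~heat | lock | safe) forces lock = True.
Set door = False.
All clauses satisfied.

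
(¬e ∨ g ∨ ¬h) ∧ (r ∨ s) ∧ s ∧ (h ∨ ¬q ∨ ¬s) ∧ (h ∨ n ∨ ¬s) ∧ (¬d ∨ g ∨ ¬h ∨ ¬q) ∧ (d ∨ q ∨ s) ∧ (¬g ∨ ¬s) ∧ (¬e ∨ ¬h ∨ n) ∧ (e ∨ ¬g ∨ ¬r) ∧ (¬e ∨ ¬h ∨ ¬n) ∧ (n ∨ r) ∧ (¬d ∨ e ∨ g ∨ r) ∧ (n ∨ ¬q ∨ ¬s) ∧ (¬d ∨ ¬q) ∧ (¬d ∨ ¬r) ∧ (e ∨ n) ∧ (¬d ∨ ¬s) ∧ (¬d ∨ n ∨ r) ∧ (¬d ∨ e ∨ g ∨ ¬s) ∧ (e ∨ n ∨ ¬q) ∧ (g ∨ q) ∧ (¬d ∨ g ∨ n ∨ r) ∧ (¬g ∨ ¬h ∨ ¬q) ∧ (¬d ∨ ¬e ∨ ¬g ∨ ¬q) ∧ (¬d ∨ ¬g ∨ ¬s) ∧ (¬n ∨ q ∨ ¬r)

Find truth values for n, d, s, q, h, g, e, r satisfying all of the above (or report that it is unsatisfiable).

n = True; d = False; s = True; q = True; h = True; g = False; e = False; r = False

Unit clause (s) forces s = True.
In (¬g ∨ ¬s) only ¬g is left, so g = False.
In (¬d ∨ ¬s) only ¬d is left, so d = False.
In (g ∨ q) only q is left, so q = True.
In (h ∨ ¬q ∨ ¬s) only h is left, so h = True.
In (n ∨ ¬q ∨ ¬s) only n is left, so n = True.
In (¬e ∨ g ∨ ¬h) only ¬e is left, so e = False.
Set r = False.
All clauses satisfied.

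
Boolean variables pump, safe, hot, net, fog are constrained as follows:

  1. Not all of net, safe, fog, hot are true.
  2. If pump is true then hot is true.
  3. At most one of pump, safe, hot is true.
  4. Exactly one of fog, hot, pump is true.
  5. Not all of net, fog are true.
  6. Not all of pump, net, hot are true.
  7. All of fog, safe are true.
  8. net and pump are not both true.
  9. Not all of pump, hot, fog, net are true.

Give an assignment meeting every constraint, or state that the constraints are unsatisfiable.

pump=F, safe=T, hot=F, net=F, fog=T

  (1) {net, safe, fog, hot}: 2/4 true — not all ✓
  (2) pump=F ⇒ hot: vacuous ✓
  (3) {pump, safe, hot}: 1 true — at most one ✓
  (4) {fog, hot, pump}: 1 true — exactly one ✓
  (5) {net, fog}: 1/2 true — not all ✓
  (6) {pump, net, hot}: 0/3 true — not all ✓
  (7) {fog, safe}: all 2 true ✓
  (8) net=F, pump=F — not both ✓
  (9) {pump, hot, fog, net}: 1/4 true — not all ✓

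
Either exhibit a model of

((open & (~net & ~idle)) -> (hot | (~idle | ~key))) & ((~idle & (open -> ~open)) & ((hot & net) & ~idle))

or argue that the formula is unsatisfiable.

key = True, net = True, open = False, idle = False, hot = True

  (open & (~net & ~idle)) -> (hot | (~idle | ~key)) = True
    open & (~net & ~idle) = False
      ~net & ~idle = False
        ~net = False
        ~idle = True
    hot | (~idle | ~key) = True
      ~idle | ~key = True
        ~idle = True
        ~key = False
  (~idle & (open -> ~open)) & ((hot & net) & ~idle) = True
    ~idle & (open -> ~open) = True
      ~idle = True
      open -> ~open = True
        ~open = True
    (hot & net) & ~idle = True
      hot & net = True
      ~idle = True
Both conjuncts True, so the formula holds.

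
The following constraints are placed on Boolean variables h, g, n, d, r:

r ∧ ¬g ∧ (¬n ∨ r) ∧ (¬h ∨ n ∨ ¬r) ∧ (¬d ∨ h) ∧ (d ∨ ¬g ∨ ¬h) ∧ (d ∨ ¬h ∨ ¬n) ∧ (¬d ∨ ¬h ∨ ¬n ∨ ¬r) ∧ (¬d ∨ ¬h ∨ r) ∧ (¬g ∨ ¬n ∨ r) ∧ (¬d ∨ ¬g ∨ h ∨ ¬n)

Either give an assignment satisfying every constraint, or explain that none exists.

h: False, g: False, n: False, d: False, r: True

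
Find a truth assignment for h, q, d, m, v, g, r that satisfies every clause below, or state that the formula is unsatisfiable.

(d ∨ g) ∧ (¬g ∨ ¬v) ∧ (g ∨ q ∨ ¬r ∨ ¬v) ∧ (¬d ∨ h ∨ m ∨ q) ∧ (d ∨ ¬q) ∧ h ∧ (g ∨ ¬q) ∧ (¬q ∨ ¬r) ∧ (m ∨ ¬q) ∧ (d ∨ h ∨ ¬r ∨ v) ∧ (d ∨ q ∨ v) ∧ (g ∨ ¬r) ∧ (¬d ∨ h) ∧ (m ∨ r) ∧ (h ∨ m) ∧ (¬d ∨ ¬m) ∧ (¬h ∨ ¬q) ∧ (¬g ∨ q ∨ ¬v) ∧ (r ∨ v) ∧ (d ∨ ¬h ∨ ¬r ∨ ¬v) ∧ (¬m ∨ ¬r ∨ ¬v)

h: True, q: False, d: True, m: False, v: False, g: True, r: True

Unit clause (h) forces h = True.
In (¬h ∨ ¬q) only ¬q is left, so q = False.
Try d = False:
  (d ∨ g) forces g = True.
  (¬g ∨ ¬v) forces v = False.
  clause (d ∨ q ∨ v) is falsified — backtrack.
So d = True.
  then (¬d ∨ ¬m) forces m = False.
  then (m ∨ r) forces r = True.
  then (g ∨ ¬r) forces g = True.
  then (¬g ∨ q ∨ ¬v) forces v = False.
All clauses satisfied.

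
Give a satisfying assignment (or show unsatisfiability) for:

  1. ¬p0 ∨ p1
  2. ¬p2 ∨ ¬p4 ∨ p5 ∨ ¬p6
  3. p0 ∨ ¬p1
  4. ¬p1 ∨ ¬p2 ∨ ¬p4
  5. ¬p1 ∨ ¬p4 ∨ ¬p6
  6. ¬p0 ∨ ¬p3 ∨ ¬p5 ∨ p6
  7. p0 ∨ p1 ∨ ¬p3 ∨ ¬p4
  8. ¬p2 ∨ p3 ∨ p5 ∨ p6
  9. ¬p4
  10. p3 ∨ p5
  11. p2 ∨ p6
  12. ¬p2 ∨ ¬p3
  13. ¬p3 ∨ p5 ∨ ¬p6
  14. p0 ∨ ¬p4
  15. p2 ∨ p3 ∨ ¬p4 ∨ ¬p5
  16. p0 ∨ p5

p0=F, p1=F, p2=T, p3=F, p4=F, p5=T, p6=T

Unit clause (¬p4) forces p4 = False.
Set p0 = False.
  then (p0 ∨ ¬p1) forces p1 = False.
  then (p0 ∨ p5) forces p5 = True.
Set p2 = True.
  then (¬p2 ∨ ¬p3) forces p3 = False.
Set p6 = True.
All clauses satisfied.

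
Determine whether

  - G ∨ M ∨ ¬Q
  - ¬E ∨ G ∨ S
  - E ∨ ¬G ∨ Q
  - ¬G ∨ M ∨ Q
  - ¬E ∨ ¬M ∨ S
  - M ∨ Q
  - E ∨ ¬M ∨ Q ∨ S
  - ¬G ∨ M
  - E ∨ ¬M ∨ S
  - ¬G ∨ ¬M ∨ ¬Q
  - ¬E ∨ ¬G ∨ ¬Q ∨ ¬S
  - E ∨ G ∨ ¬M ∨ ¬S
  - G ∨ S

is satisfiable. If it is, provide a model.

E = True, Q = True, S = True, M = True, G = False

Set E = True.
Set Q = True.
Try S = False:
  (¬E ∨ G ∨ S) forces G = True.
  (¬E ∨ ¬M ∨ S) forces M = False.
  clause (¬G ∨ M) is falsified — backtrack.
So S = True.
  then (¬E ∨ ¬G ∨ ¬Q ∨ ¬S) forces G = False.
  then (G ∨ M ∨ ¬Q) forces M = True.
All clauses satisfied.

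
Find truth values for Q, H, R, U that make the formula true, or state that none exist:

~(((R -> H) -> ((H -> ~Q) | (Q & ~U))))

Q = True, H = True, R = False, U = True

  ~(((R -> H) -> ((H -> ~Q) | (Q & ~U)))) = True
    (R -> H) -> ((H -> ~Q) | (Q & ~U)) = False
      R -> H = True
      (H -> ~Q) | (Q & ~U) = False
        H -> ~Q = False
          ~Q = False
        Q & ~U = False
          ~U = False
The formula evaluates to True.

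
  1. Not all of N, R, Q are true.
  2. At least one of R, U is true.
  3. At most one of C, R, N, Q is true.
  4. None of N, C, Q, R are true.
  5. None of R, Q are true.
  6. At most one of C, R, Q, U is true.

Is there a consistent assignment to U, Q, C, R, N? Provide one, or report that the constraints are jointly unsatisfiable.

U = True; Q = False; C = False; R = False; N = False

  (1) {N, R, Q}: 0/3 true — not all ✓
  (2) {R, U}: 1 true — at least one ✓
  (3) {C, R, N, Q}: 0 true — at most one ✓
  (4) {N, C, Q, R}: 0 true — none ✓
  (5) {R, Q}: 0 true — none ✓
  (6) {C, R, Q, U}: 1 true — at most one ✓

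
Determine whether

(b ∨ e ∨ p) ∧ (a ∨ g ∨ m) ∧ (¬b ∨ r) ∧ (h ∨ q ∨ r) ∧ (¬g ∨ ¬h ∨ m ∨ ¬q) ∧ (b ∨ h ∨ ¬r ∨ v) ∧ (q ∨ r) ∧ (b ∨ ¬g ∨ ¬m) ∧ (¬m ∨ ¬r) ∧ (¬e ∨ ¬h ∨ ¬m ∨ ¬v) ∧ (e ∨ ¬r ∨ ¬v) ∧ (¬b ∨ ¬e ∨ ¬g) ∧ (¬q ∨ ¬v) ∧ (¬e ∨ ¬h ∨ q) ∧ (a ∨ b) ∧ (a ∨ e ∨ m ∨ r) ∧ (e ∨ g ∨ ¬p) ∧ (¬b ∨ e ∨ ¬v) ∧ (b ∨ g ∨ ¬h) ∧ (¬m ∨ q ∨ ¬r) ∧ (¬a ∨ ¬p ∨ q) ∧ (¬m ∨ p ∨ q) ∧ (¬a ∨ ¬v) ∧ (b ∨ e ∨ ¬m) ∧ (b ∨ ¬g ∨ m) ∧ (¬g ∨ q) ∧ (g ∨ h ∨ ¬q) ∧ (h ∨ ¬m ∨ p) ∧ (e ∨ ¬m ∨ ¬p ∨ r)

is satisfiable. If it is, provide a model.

Set m = False.
Set h = False.
Set g = False.
  then (a ∨ g ∨ m) forces a = True.
  then (¬a ∨ ¬v) forces v = False.
  then (g ∨ h ∨ ¬q) forces q = False.
  then (h ∨ q ∨ r) forces r = True.
  then (b ∨ h ∨ ¬r ∨ v) forces b = True.
  then (¬a ∨ ¬p ∨ q) forces p = False.
Set e = True.
All clauses satisfied.

m: False; h: False; g: False; q: False; v: False; e: True; p: False; r: True; a: True; b: True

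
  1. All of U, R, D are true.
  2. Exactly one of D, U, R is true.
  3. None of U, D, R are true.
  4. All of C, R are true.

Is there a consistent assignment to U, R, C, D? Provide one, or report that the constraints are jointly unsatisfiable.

Case U = True:
  Constraint (3) is violated (U=T) — contradiction.
Case U = False:
  Constraint (1) is violated (U=F) — contradiction.
Both cases fail — unsatisfiable.

The formula is unsatisfiable.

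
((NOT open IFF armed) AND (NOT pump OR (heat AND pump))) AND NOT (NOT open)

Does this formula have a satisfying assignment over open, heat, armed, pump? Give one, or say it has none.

open = True; heat = True; armed = False; pump = False

  (NOT open IFF armed) AND (NOT pump OR (heat AND pump)) = True
    NOT open IFF armed = True
      NOT open = False
    NOT pump OR (heat AND pump) = True
      NOT pump = True
      heat AND pump = False
  NOT (NOT open) = True
    NOT open = False
Both conjuncts True, so the formula holds.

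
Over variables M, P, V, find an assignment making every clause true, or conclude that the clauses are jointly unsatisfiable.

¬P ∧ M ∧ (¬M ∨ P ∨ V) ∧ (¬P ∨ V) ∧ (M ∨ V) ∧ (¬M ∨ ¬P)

Unit clause (¬P) forces P = False.
Unit clause (M) forces M = True.
In (¬M ∨ P ∨ V) only V is left, so V = True.
Check each clause:
  (¬P): ¬P holds.
  (M): M holds.
  (¬M ∨ P ∨ V): V holds.
  (¬P ∨ V): ¬P holds.
  (M ∨ V): M holds.
  (¬M ∨ ¬P): ¬P holds.
All clauses satisfied.

M: True, P: False, V: True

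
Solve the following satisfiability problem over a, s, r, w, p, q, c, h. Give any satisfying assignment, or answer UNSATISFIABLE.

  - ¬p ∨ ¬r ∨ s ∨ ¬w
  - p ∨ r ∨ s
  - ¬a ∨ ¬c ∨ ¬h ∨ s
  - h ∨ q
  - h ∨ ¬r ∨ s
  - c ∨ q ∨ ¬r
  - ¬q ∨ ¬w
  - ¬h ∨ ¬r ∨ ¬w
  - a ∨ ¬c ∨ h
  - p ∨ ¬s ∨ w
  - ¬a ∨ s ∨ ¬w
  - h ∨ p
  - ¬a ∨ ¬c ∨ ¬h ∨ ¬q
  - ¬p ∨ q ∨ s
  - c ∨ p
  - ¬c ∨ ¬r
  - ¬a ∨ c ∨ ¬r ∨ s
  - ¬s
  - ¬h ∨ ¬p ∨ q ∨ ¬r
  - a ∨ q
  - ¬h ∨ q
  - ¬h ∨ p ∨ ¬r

a = True; s = False; r = False; w = False; p = True; q = True; c = False; h = False

Unit clause (¬s) forces s = False.
Set a = True.
  then (¬a ∨ s ∨ ¬w) forces w = False.
Try r = True:
  (h ∨ ¬r ∨ s) forces h = True.
  (¬a ∨ ¬c ∨ ¬h ∨ s) forces c = False.
  clause (¬a ∨ c ∨ ¬r ∨ s) is falsified — backtrack.
So r = False.
  then (p ∨ r ∨ s) forces p = True.
  then (¬p ∨ q ∨ s) forces q = True.
Set c = False.
Set h = False.
All clauses satisfied.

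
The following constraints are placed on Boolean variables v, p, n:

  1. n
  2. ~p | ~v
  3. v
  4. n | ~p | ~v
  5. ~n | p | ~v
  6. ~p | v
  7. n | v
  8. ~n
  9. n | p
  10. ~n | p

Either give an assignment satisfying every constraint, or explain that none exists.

Case n = True:
  Clause (~n) is falsified — contradiction.
Case n = False:
  Clause (n) is falsified — contradiction.
Both cases fail, so the formula is unsatisfiable.

Unsatisfiable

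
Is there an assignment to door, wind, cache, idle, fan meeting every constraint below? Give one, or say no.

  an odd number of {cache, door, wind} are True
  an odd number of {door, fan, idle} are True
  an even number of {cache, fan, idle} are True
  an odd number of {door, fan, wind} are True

door = False, wind = False, cache = True, idle = False, fan = True

{cache, door, wind}: 1 true → odd ✓
{door, fan, idle}: 1 true → odd ✓
{cache, fan, idle}: 2 true → even ✓
{door, fan, wind}: 1 true → odd ✓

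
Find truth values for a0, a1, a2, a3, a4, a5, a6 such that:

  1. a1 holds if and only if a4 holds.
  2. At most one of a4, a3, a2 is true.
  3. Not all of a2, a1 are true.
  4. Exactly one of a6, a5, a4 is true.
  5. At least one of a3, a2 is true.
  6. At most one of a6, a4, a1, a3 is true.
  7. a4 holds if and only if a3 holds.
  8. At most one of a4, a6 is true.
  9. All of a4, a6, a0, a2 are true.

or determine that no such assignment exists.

Case a4 = True:
  (1) with a4=T forces a1 = True.
  Constraint (6) is violated (a4=T, a1=T) — contradiction.
Case a4 = False:
  Constraint (9) is violated (a4=F) — contradiction.
Both cases fail — unsatisfiable.

UNSATISFIABLE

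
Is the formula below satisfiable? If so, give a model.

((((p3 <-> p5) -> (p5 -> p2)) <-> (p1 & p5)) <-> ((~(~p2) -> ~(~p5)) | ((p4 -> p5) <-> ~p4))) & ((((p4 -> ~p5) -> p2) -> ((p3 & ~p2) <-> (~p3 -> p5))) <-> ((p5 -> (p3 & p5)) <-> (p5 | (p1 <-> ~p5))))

p1: True, p2: False, p3: False, p4: True, p5: True

  (((p3 <-> p5) -> (p5 -> p2)) <-> (p1 & p5)) <-> ((~(~p2) -> ~(~p5)) | ((p4 -> p5) <-> ~p4)) = True
    ((p3 <-> p5) -> (p5 -> p2)) <-> (p1 & p5) = True
      (p3 <-> p5) -> (p5 -> p2) = True
        p3 <-> p5 = False
        p5 -> p2 = False
      p1 & p5 = True
    (~(~p2) -> ~(~p5)) | ((p4 -> p5) <-> ~p4) = True
      ~(~p2) -> ~(~p5) = True
        ~(~p2) = False
          ~p2 = True
        ~(~p5) = True
          ~p5 = False
      (p4 -> p5) <-> ~p4 = False
        p4 -> p5 = True
        ~p4 = False
  (((p4 -> ~p5) -> p2) -> ((p3 & ~p2) <-> (~p3 -> p5))) <-> ((p5 -> (p3 & p5)) <-> (p5 | (p1 <-> ~p5))) = True
    ((p4 -> ~p5) -> p2) -> ((p3 & ~p2) <-> (~p3 -> p5)) = False
      (p4 -> ~p5) -> p2 = True
        p4 -> ~p5 = False
          ~p5 = False
      (p3 & ~p2) <-> (~p3 -> p5) = False
        p3 & ~p2 = False
          ~p2 = True
        ~p3 -> p5 = True
          ~p3 = True
    (p5 -> (p3 & p5)) <-> (p5 | (p1 <-> ~p5)) = False
      p5 -> (p3 & p5) = False
        p3 & p5 = False
      p5 | (p1 <-> ~p5) = True
        p1 <-> ~p5 = False
          ~p5 = False
Both conjuncts True, so the formula holds.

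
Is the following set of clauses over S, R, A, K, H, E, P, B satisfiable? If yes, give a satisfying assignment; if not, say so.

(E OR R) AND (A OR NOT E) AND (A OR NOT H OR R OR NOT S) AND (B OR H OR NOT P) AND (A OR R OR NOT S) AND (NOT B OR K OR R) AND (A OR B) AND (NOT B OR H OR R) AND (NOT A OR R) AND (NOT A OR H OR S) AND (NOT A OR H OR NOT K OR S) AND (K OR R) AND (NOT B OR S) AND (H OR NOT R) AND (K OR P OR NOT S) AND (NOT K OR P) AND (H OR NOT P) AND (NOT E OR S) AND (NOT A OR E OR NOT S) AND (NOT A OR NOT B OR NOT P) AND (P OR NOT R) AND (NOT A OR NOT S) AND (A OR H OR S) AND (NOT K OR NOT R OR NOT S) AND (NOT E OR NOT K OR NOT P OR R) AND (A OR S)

S = False, R = True, A = True, K = True, H = True, E = False, P = True, B = False

Set S = False.
  then (NOT B OR S) forces B = False.
  then (NOT E OR S) forces E = False.
  then (A OR S) forces A = True.
  then (E OR R) forces R = True.
  then (NOT A OR H OR S) forces H = True.
  then (P OR NOT R) forces P = True.
Set K = True.
All clauses satisfied.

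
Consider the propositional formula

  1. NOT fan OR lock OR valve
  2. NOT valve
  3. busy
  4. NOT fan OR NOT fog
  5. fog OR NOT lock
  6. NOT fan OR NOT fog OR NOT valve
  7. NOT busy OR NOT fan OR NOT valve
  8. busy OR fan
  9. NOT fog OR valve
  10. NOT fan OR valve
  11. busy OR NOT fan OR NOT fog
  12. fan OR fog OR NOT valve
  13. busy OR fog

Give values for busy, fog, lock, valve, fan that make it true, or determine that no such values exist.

busy=T, fog=F, lock=F, valve=F, fan=F

Unit clause (NOT valve) forces valve = False.
Unit clause (busy) forces busy = True.
In (NOT fog OR valve) only NOT fog is left, so fog = False.
In (NOT fan OR valve) only NOT fan is left, so fan = False.
In (fog OR NOT lock) only NOT lock is left, so lock = False.
All clauses satisfied.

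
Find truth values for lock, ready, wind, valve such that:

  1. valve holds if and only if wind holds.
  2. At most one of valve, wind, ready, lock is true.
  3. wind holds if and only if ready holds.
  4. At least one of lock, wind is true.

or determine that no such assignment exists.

lock: True; ready: False; wind: False; valve: False

  (1) valve=F, wind=F — same ✓
  (2) {valve, wind, ready, lock}: 1 true — at most one ✓
  (3) wind=F, ready=F — same ✓
  (4) {lock, wind}: 1 true — at least one ✓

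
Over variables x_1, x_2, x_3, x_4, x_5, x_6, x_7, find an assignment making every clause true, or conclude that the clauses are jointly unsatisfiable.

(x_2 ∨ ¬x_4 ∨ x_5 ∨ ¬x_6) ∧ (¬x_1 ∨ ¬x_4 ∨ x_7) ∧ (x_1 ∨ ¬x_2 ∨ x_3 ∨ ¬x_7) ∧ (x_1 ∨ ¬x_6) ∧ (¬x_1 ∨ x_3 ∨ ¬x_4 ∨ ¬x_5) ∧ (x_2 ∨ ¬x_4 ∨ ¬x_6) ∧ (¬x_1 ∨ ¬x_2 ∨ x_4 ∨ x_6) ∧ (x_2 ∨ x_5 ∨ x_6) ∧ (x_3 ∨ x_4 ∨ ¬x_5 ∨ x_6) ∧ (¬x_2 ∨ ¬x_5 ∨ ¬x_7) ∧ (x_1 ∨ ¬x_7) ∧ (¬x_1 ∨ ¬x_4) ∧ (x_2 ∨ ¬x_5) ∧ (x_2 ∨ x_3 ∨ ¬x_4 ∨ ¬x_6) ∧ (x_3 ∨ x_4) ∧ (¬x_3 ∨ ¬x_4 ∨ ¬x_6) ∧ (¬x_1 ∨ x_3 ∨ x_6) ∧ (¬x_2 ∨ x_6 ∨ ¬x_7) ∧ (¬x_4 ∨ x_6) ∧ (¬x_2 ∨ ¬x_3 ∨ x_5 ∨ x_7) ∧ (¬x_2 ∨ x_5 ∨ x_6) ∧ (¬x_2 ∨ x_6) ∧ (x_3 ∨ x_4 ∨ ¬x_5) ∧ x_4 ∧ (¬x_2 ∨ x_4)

Unsatisfiable — no assignment works.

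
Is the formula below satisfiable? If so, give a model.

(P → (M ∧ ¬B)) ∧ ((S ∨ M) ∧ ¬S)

P=F; S=F; B=F; M=T

  P → (M ∧ ¬B) = True
    M ∧ ¬B = True
      ¬B = True
  (S ∨ M) ∧ ¬S = True
    S ∨ M = True
    ¬S = True
Both conjuncts True, so the formula holds.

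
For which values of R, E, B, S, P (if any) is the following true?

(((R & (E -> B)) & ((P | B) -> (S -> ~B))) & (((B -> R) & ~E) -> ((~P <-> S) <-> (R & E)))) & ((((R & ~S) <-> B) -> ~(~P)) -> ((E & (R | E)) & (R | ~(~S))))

R = True; E = False; B = True; S = False; P = False

  ((R & (E -> B)) & ((P | B) -> (S -> ~B))) & (((B -> R) & ~E) -> ((~P <-> S) <-> (R & E))) = True
    (R & (E -> B)) & ((P | B) -> (S -> ~B)) = True
      R & (E -> B) = True
        E -> B = True
      (P | B) -> (S -> ~B) = True
        P | B = True
        S -> ~B = True
          ~B = False
    ((B -> R) & ~E) -> ((~P <-> S) <-> (R & E)) = True
      (B -> R) & ~E = True
        B -> R = True
        ~E = True
      (~P <-> S) <-> (R & E) = True
        ~P <-> S = False
          ~P = True
        R & E = False
  (((R & ~S) <-> B) -> ~(~P)) -> ((E & (R | E)) & (R | ~(~S))) = True
    ((R & ~S) <-> B) -> ~(~P) = False
      (R & ~S) <-> B = True
        R & ~S = True
          ~S = True
      ~(~P) = False
        ~P = True
    (E & (R | E)) & (R | ~(~S)) = False
      E & (R | E) = False
        R | E = True
      R | ~(~S) = True
        ~(~S) = False
          ~S = True
Both conjuncts True, so the formula holds.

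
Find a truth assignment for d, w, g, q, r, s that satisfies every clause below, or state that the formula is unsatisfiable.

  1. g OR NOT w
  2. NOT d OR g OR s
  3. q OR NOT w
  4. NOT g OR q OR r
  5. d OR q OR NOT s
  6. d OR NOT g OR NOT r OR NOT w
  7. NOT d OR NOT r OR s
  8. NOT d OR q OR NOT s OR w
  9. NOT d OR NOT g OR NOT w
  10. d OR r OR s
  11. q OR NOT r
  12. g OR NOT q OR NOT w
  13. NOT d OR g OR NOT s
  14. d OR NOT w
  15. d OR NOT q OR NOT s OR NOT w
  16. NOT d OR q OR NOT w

Set d = True.
Try w = True:
  (g OR NOT w) forces g = True.
  clause (NOT d OR NOT g OR NOT w) is falsified — backtrack.
So w = False.
Set g = True.
Set q = True.
Set r = False.
Set s = False.
All clauses satisfied.

d: True, w: False, g: True, q: True, r: False, s: False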